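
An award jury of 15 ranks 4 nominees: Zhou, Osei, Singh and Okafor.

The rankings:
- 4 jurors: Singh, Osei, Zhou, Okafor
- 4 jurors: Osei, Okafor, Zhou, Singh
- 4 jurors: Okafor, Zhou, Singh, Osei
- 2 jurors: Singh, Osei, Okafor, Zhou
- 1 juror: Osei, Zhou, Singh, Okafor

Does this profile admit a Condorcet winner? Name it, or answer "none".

none

Check each pair by majority over 15 ballots:
Zhou vs Osei: Zhou is ranked higher on 4 ballots, Osei on 11. Osei wins 11–4.
Zhou vs Singh: Zhou, 9–6.
Zhou vs Okafor: Okafor wins 10–5.
Osei vs Singh: Singh wins 10–5.
Osei vs Okafor: Osei preferred on 4+4+2+1 = 11 ballots; Osei wins 11–4.
Singh vs Okafor: 4+2+1 = 7 for Singh, 8 for Okafor — Okafor by 8–7.
No nominee is unbeaten: Zhou loses to Osei; Osei loses to Singh; Singh loses to Zhou; Okafor loses to Osei. In particular Zhou beats Singh beats Osei beats Zhou is a majority cycle — no Condorcet winner exists.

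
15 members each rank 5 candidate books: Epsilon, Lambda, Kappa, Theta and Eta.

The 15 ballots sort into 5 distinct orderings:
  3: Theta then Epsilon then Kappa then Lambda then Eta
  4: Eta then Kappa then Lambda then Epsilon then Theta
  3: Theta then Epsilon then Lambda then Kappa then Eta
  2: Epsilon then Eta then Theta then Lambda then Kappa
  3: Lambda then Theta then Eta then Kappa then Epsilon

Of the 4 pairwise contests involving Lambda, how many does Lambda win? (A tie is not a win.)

Lambda against each rival (15 members):
Lambda–Epsilon: Epsilon 8–7.
Lambda vs Kappa: 3+2+3 = 8 for Lambda, 7 for Kappa — Lambda by 8–7.
Lambda vs Theta: Theta wins 8–7.
Lambda vs Eta: Lambda preferred on 3+3+3 = 9 ballots; Lambda wins 9–6.
Lambda beats Kappa, Eta; loses to Epsilon, Theta — 2 pairwise wins.

2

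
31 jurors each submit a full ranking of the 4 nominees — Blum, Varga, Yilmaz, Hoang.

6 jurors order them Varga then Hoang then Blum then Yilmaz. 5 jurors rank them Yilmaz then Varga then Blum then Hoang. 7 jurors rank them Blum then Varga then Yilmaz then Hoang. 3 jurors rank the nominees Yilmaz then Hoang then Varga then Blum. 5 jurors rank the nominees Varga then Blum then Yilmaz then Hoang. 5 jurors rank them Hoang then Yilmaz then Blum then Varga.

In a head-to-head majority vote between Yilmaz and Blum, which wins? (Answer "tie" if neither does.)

Blum

Ballots ranking Yilmaz above Blum: 5 + 3 + 5 = 13.
Ballots ranking Blum above Yilmaz: 31 − 13 = 18.
Blum wins the head-to-head 18–13.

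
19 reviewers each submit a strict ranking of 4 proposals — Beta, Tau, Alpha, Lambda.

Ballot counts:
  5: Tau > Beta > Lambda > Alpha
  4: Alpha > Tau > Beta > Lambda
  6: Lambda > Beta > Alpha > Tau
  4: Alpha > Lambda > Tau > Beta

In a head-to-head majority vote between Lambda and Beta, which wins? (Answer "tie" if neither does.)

Lambda

Ballots ranking Lambda above Beta: 6 + 4 = 10.
Ballots ranking Beta above Lambda: 19 − 10 = 9.
Lambda wins the head-to-head 10–9.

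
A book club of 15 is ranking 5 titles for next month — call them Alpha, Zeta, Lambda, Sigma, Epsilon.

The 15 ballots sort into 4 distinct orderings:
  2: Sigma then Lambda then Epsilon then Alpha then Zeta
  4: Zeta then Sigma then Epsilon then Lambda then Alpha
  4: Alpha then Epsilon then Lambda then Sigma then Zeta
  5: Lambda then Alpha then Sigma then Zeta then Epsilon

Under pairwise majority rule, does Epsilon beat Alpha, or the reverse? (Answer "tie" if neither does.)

Alpha

Ballots ranking Epsilon above Alpha: 2 + 4 = 6.
Ballots ranking Alpha above Epsilon: 15 − 6 = 9.
Alpha wins the head-to-head 9–6.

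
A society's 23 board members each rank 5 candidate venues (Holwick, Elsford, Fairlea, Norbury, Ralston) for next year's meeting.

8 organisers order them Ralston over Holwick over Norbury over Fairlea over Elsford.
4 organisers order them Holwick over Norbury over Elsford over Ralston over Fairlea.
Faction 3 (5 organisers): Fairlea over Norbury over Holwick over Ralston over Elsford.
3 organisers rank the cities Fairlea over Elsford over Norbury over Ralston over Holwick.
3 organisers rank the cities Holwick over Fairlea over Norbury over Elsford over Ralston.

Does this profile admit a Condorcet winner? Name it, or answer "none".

Head-to-head results (23 organisers):
Holwick vs Elsford: 20 to 3, Holwick.
Holwick vs Fairlea: Holwick preferred on 8+4+3 = 15 ballots; Holwick wins 15–8.
Holwick vs Norbury: Holwick wins 15–8.
Holwick vs Ralston: 12 to 11, Holwick.
Elsford vs Fairlea: Fairlea wins 19–4.
Elsford vs Norbury: Elsford is ranked higher on 3 ballots, Norbury on 20. Norbury wins 20–3.
Elsford vs Ralston: Ralston wins 13–10.
Fairlea vs Norbury: Fairlea preferred on 5+3+3 = 11 ballots; Norbury wins 12–11.
Fairlea vs Ralston: Ralston wins 12–11.
Norbury vs Ralston: 15 to 8, Norbury.
Holwick wins every pairwise contest, so Holwick is the Condorcet winner.

Holwick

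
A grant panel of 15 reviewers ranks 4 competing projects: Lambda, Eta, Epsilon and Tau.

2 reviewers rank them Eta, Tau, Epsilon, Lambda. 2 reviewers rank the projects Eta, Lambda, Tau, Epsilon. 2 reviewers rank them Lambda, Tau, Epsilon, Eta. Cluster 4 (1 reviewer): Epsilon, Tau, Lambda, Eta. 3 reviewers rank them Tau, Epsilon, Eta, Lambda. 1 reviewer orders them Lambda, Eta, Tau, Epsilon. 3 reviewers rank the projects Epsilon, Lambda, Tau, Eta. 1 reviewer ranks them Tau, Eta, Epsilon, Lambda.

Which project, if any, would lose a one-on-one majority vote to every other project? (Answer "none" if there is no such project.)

Pairwise majorities:
Lambda vs Eta: Eta wins 8–7.
Lambda vs Epsilon: Epsilon wins 10–5.
Lambda vs Tau: Lambda is ranked higher on 2+2+1+3 = 8 ballots, Tau on 7. Lambda wins 8–7.
Eta vs Epsilon: Eta is ranked higher on 2+2+1+1 = 6 ballots, Epsilon on 9. Epsilon wins 9–6.
Eta vs Tau: Tau, 10–5.
Epsilon vs Tau: 4 to 11, Tau.
Every project wins at least one matchup (Lambda beats Tau; Eta beats Lambda; Epsilon beats Lambda; Tau beats Eta), so there is no Condorcet loser.

none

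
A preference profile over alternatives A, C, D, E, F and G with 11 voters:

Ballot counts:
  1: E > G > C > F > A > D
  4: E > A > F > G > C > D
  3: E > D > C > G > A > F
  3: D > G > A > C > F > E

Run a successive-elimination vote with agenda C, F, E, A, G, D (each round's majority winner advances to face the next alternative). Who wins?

E

Round 1: C vs F — 7–4, C advances.
Round 2: C vs E — 3–8, E advances.
Round 3: E vs A — 8–3, E advances.
Round 4: E vs G — 8–3, E advances.
Round 5: E vs D — 8–3, E advances.
E survives the agenda.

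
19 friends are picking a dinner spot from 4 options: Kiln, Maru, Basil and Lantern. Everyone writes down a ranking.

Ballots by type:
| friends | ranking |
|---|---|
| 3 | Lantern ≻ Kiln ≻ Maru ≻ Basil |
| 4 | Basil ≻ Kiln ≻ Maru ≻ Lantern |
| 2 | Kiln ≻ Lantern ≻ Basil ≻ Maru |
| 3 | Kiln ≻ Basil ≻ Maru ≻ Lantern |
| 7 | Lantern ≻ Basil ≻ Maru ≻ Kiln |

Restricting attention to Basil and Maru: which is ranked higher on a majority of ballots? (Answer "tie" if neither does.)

Ballots ranking Basil above Maru: 4 + 2 + 3 + 7 = 16.
Ballots ranking Maru above Basil: 19 − 16 = 3.
Basil wins the head-to-head 16–3.

Basil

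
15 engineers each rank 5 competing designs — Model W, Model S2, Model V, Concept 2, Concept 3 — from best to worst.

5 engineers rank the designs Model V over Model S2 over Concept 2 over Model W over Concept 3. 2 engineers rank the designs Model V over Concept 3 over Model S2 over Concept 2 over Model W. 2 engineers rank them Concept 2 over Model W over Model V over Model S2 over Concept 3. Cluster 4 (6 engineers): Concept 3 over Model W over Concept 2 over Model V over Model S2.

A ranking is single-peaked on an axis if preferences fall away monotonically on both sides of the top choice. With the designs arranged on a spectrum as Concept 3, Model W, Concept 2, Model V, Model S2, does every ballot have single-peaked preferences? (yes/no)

Axis positions: Concept 3=1, Model W=2, Concept 2=3, Model V=4, Model S2=5.
Cluster 1 (peak Model V at position 4): ranking walks positions 4-5-3-2-1, expanding outward from the peak — single-peaked.
Cluster 2: ranking walks positions 4-1-5-3-2; Concept 3 is ranked above Concept 2 even though Concept 2 lies between Concept 3 and the peak Model V on the axis — preferences dip and rise again. Not single-peaked.
Cluster 3 (peak Concept 2 at position 3): ranking walks positions 3-2-4-5-1, expanding outward from the peak — single-peaked.
Cluster 4 (peak Concept 3 at position 1): ranking walks positions 1-2-3-4-5, expanding outward from the peak — single-peaked.
Cluster 2 violates single-peakedness, so the profile is not single-peaked on this axis.

no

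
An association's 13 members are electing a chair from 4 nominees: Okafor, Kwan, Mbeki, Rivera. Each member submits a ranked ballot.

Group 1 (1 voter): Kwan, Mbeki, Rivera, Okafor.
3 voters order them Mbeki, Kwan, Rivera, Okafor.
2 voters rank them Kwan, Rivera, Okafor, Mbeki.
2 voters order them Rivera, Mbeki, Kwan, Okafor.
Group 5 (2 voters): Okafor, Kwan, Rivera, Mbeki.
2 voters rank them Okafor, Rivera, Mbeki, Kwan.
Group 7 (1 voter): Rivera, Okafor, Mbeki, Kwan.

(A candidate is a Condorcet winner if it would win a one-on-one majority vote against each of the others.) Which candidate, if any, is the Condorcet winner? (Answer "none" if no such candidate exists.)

Pairwise majorities:
Okafor vs Kwan: Okafor preferred on 2+2+1 = 5 ballots; Kwan wins 8–5.
Okafor vs Mbeki: Okafor wins 7–6.
Okafor vs Rivera: Rivera wins 9–4.
Kwan vs Mbeki: Kwan preferred on 1+2+2 = 5 ballots; Mbeki wins 8–5.
Kwan vs Rivera: Kwan preferred on 1+3+2+2 = 8 ballots; Kwan wins 8–5.
Mbeki vs Rivera: 1+3 = 4 for Mbeki, 9 for Rivera — Rivera by 9–4.
Each candidate drops at least one matchup (Okafor loses to Kwan; Kwan loses to Mbeki; Mbeki loses to Okafor; Rivera loses to Kwan); the cycle Okafor > Mbeki > Kwan > Okafor rules out a Condorcet winner.

none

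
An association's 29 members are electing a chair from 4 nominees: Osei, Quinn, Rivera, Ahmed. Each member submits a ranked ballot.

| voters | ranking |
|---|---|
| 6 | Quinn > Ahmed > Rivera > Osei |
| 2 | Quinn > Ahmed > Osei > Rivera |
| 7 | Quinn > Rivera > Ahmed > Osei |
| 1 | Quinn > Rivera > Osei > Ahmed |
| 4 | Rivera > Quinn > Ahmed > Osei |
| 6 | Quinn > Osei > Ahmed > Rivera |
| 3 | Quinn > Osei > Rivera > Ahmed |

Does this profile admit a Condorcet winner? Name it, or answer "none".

Quinn

Pairwise majorities:
Osei vs Quinn: Quinn, 29–0.
Osei–Rivera: Rivera 18–11.
Osei–Ahmed: Ahmed 19–10.
Quinn vs Rivera: Quinn, 25–4.
Quinn–Ahmed: Quinn 29–0.
Rivera vs Ahmed: Rivera wins 15–14.
Quinn defeats every rival head-to-head and is the Condorcet winner.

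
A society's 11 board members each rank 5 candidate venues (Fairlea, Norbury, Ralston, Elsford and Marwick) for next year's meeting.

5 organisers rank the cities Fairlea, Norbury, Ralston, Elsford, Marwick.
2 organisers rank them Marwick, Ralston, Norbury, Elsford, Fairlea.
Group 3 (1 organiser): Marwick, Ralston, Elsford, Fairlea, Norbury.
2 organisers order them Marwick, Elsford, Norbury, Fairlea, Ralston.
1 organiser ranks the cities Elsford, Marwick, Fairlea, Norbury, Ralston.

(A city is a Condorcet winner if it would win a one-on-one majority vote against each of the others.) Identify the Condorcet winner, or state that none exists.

none

Pairwise majorities:
Fairlea vs Norbury: 5+1+1 = 7 for Fairlea, 4 for Norbury — Fairlea by 7–4.
Fairlea vs Ralston: Fairlea wins 8–3.
Fairlea vs Elsford: Elsford, 6–5.
Fairlea–Marwick: Marwick 6–5.
Norbury vs Ralston: 5+2+1 = 8 for Norbury, 3 for Ralston — Norbury by 8–3.
Norbury vs Elsford: 7 to 4, Norbury.
Norbury–Marwick: Marwick 6–5.
Ralston vs Elsford: Ralston wins 8–3.
Ralston vs Marwick: 5 for Ralston, 6 for Marwick — Marwick by 6–5.
Elsford vs Marwick: Elsford wins 6–5.
Each city drops at least one matchup (Fairlea loses to Elsford; Norbury loses to Fairlea; Ralston loses to Fairlea; Elsford loses to Norbury; Marwick loses to Elsford); the cycle Fairlea beats Norbury beats Elsford beats Fairlea rules out a Condorcet winner.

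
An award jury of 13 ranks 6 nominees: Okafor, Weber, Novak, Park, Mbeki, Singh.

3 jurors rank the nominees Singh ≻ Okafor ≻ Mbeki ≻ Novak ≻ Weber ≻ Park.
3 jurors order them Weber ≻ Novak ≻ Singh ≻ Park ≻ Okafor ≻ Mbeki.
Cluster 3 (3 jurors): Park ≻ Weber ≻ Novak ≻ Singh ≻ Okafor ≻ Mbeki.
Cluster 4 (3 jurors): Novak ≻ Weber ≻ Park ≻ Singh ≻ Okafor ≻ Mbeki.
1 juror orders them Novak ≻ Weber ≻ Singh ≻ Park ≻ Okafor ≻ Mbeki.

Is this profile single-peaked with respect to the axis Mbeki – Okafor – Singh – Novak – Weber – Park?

yes

Axis positions: Mbeki=1, Okafor=2, Singh=3, Novak=4, Weber=5, Park=6.
Cluster 1 (peak Singh at position 3): ranking walks positions 3-2-1-4-5-6, expanding outward from the peak — single-peaked.
Cluster 2 (peak Weber at position 5): ranking walks positions 5-4-3-6-2-1, expanding outward from the peak — single-peaked.
Cluster 3 (peak Park at position 6): ranking walks positions 6-5-4-3-2-1, expanding outward from the peak — single-peaked.
Cluster 4 (peak Novak at position 4): ranking walks positions 4-5-6-3-2-1, expanding outward from the peak — single-peaked.
Cluster 5 (peak Novak at position 4): ranking walks positions 4-5-3-6-2-1, expanding outward from the peak — single-peaked.
Every ranking is single-peaked on this axis.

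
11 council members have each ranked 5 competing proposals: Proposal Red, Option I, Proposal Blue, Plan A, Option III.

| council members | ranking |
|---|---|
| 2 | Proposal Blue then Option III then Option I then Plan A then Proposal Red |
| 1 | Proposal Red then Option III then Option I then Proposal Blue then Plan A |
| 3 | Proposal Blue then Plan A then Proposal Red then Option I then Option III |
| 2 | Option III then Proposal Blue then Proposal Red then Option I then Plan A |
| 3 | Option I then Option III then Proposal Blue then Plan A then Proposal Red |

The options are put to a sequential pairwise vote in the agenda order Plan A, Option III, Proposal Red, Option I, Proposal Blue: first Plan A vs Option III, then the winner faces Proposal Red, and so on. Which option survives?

Proposal Blue

Round 1: Plan A vs Option III — 3–8, Option III advances.
Round 2: Option III vs Proposal Red — 7–4, Option III advances.
Round 3: Option III vs Option I — 5–6, Option I advances.
Round 4: Option I vs Proposal Blue — 4–7, Proposal Blue advances.
Proposal Blue survives the agenda.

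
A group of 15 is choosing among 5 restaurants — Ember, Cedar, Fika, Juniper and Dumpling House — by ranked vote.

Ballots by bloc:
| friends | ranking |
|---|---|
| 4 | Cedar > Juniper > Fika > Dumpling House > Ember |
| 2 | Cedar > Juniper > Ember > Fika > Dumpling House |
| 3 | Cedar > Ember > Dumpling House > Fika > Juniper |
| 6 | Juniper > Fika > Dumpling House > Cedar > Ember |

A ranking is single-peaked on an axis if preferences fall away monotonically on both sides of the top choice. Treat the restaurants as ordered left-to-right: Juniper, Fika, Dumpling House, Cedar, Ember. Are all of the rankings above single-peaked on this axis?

Axis positions: Juniper=1, Fika=2, Dumpling House=3, Cedar=4, Ember=5.
Bloc 1: ranking walks positions 4-1-2-3-5; Juniper is ranked above Dumpling House even though Dumpling House lies between Juniper and the peak Cedar on the axis — preferences dip and rise again. Not single-peaked.
Bloc 2: ranking walks positions 4-1-5-2-3; Juniper is ranked above Dumpling House even though Dumpling House lies between Juniper and the peak Cedar on the axis — preferences dip and rise again. Not single-peaked.
Bloc 3 (peak Cedar at position 4): ranking walks positions 4-5-3-2-1, expanding outward from the peak — single-peaked.
Bloc 4 (peak Juniper at position 1): ranking walks positions 1-2-3-4-5, expanding outward from the peak — single-peaked.
Bloc 1 violates single-peakedness, so the profile is not single-peaked on this axis.

no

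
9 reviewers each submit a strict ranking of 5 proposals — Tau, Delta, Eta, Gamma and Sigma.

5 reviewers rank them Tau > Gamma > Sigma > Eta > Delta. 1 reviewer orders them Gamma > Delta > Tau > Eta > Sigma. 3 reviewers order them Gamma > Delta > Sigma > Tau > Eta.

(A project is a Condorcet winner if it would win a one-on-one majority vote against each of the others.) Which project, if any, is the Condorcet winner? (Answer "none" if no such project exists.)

Pairwise majorities:
Tau vs Delta: Tau, 5–4.
Tau vs Eta: Tau, 9–0.
Tau–Gamma: Tau 5–4.
Tau vs Sigma: Tau wins 6–3.
Delta–Eta: Eta 5–4.
Delta vs Gamma: Gamma wins 9–0.
Delta vs Sigma: Sigma wins 5–4.
Eta–Gamma: Gamma 9–0.
Eta vs Sigma: Sigma wins 8–1.
Gamma–Sigma: Gamma 9–0.
Tau defeats every rival head-to-head and is the Condorcet winner.

Tau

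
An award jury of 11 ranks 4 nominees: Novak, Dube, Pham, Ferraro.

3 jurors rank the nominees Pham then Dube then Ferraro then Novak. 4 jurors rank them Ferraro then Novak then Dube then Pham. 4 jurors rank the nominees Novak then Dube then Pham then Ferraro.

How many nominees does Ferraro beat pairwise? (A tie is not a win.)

Ferraro against each rival (11 jurors):
Ferraro vs Novak: Ferraro wins 7–4.
Ferraro vs Dube: Ferraro is ranked higher on 4 ballots, Dube on 7. Dube wins 7–4.
Ferraro vs Pham: 4 for Ferraro, 7 for Pham — Pham by 7–4.
Ferraro beats Novak; loses to Dube, Pham — 1 pairwise win.

1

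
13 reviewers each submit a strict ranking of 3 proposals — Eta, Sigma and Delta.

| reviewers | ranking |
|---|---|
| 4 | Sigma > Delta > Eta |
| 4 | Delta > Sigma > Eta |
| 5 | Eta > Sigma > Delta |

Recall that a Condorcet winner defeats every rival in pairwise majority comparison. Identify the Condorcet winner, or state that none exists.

Sigma

Check each pair by majority over 13 ballots:
Eta vs Sigma: Eta is ranked higher on 5 ballots, Sigma on 8. Sigma wins 8–5.
Eta vs Delta: 5 for Eta, 8 for Delta — Delta by 8–5.
Sigma vs Delta: 9 to 4, Sigma.
Sigma wins every pairwise contest, so Sigma is the Condorcet winner.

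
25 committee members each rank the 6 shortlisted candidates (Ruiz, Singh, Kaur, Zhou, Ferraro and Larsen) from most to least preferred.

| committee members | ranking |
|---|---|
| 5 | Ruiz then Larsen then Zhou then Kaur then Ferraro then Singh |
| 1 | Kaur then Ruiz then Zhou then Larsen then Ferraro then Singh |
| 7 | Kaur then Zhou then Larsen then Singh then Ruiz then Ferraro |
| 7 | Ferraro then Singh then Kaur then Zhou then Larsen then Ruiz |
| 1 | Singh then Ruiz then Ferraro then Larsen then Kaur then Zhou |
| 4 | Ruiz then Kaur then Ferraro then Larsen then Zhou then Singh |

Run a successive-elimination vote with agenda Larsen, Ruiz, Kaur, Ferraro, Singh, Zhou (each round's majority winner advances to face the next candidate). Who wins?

Kaur

Round 1: Larsen vs Ruiz — 14–11, Larsen advances.
Round 2: Larsen vs Kaur — 6–19, Kaur advances.
Round 3: Kaur vs Ferraro — 17–8, Kaur advances.
Round 4: Kaur vs Singh — 17–8, Kaur advances.
Round 5: Kaur vs Zhou — 20–5, Kaur advances.
The agenda winner is Kaur.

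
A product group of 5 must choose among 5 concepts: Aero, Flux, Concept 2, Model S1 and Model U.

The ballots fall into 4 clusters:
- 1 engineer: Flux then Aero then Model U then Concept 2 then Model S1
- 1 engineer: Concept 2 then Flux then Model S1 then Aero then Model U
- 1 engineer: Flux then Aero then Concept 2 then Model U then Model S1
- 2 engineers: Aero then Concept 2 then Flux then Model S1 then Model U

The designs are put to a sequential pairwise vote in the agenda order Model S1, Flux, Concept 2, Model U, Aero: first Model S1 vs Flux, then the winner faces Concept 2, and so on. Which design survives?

Aero

Round 1: Model S1 vs Flux — 0–5, Flux advances.
Round 2: Flux vs Concept 2 — 2–3, Concept 2 advances.
Round 3: Concept 2 vs Model U — 4–1, Concept 2 advances.
Round 4: Concept 2 vs Aero — 1–4, Aero advances.
Aero survives the agenda.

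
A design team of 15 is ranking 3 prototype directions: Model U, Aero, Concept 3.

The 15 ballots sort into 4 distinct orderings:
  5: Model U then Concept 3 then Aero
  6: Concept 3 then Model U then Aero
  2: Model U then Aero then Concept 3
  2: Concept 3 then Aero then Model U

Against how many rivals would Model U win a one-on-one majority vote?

Model U against each rival (15 engineers):
Model U vs Aero: 13 to 2, Model U.
Model U vs Concept 3: Model U preferred on 5+2 = 7 ballots; Concept 3 wins 8–7.
Model U beats Aero; loses to Concept 3 — 1 pairwise win.

1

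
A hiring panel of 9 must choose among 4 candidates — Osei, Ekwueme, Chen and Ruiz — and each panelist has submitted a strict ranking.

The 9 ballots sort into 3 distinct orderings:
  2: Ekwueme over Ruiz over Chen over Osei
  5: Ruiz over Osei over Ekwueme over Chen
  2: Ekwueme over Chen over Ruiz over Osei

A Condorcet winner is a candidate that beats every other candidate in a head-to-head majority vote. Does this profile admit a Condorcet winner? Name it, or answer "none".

Head-to-head results (9 committee members):
Osei vs Ekwueme: 5 for Osei, 4 for Ekwueme — Osei by 5–4.
Osei vs Chen: Osei preferred on 5 ballots; Osei wins 5–4.
Osei vs Ruiz: Osei preferred on 0 ballots; Ruiz wins 9–0.
Ekwueme vs Chen: Ekwueme is ranked higher on 2+5+2 = 9 ballots, Chen on 0. Ekwueme wins 9–0.
Ekwueme vs Ruiz: Ekwueme is ranked higher on 2+2 = 4 ballots, Ruiz on 5. Ruiz wins 5–4.
Chen vs Ruiz: Chen preferred on 2 ballots; Ruiz wins 7–2.
Ruiz defeats every rival head-to-head and is the Condorcet winner.

Ruiz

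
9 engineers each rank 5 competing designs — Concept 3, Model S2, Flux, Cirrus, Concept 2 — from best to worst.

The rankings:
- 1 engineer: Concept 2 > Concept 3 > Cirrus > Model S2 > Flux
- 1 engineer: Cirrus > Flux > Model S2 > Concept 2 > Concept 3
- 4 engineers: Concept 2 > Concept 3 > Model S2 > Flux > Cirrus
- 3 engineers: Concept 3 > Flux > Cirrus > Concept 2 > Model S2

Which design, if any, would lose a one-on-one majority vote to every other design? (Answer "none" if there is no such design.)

Pairwise majorities:
Concept 3 vs Model S2: Concept 3, 8–1.
Concept 3 vs Flux: Concept 3, 8–1.
Concept 3 vs Cirrus: 8 to 1, Concept 3.
Concept 3 vs Concept 2: Concept 2 wins 6–3.
Model S2 vs Flux: Model S2 preferred on 1+4 = 5 ballots; Model S2 wins 5–4.
Model S2 vs Cirrus: Model S2 is ranked higher on 4 ballots, Cirrus on 5. Cirrus wins 5–4.
Model S2–Concept 2: Concept 2 8–1.
Flux–Cirrus: Flux 7–2.
Flux vs Concept 2: Flux is ranked higher on 1+3 = 4 ballots, Concept 2 on 5. Concept 2 wins 5–4.
Cirrus–Concept 2: Concept 2 5–4.
No design is winless: Concept 3 beats Model S2; Model S2 beats Flux; Flux beats Cirrus; Cirrus beats Model S2; Concept 2 beats Concept 3. There is no Condorcet loser.

none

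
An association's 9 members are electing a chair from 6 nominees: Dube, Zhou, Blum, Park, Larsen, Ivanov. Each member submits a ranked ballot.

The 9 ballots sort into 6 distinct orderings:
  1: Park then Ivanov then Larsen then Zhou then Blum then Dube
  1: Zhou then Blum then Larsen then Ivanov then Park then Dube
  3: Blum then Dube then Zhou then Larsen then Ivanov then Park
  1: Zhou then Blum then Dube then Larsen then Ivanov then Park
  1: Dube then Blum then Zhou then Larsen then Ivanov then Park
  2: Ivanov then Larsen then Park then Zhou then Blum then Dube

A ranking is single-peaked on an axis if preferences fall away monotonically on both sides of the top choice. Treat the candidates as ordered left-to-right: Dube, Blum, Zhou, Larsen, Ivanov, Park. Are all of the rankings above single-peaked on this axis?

yes

Axis positions: Dube=1, Blum=2, Zhou=3, Larsen=4, Ivanov=5, Park=6.
Faction 1 (peak Park at position 6): ranking walks positions 6-5-4-3-2-1, expanding outward from the peak — single-peaked.
Faction 2 (peak Zhou at position 3): ranking walks positions 3-2-4-5-6-1, expanding outward from the peak — single-peaked.
Faction 3 (peak Blum at position 2): ranking walks positions 2-1-3-4-5-6, expanding outward from the peak — single-peaked.
Faction 4 (peak Zhou at position 3): ranking walks positions 3-2-1-4-5-6, expanding outward from the peak — single-peaked.
Faction 5 (peak Dube at position 1): ranking walks positions 1-2-3-4-5-6, expanding outward from the peak — single-peaked.
Faction 6 (peak Ivanov at position 5): ranking walks positions 5-4-6-3-2-1, expanding outward from the peak — single-peaked.
Every ranking is single-peaked on this axis.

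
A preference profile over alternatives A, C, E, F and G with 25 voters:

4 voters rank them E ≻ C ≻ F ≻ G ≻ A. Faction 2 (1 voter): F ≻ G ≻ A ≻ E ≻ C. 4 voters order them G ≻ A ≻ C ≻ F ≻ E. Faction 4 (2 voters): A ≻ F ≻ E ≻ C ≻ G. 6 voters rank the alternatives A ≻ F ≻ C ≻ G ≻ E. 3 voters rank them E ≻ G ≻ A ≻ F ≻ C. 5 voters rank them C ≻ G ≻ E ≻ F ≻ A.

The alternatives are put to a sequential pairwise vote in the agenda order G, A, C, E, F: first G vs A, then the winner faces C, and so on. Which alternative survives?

Round 1: G vs A — 17–8, G advances.
Round 2: G vs C — 8–17, C advances.
Round 3: C vs E — 15–10, C advances.
Round 4: C vs F — 13–12, C advances.
The agenda winner is C.

C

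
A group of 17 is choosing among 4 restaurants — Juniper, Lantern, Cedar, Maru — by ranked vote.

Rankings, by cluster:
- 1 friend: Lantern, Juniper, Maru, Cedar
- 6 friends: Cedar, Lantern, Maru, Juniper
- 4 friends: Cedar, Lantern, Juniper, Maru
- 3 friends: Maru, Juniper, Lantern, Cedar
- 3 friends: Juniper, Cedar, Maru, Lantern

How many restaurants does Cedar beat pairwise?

Cedar against each rival (17 friends):
Cedar vs Juniper: Cedar preferred on 6+4 = 10 ballots; Cedar wins 10–7.
Cedar–Lantern: Cedar 13–4.
Cedar vs Maru: Cedar wins 13–4.
Cedar beats Juniper, Lantern, Maru — 3 pairwise wins.

3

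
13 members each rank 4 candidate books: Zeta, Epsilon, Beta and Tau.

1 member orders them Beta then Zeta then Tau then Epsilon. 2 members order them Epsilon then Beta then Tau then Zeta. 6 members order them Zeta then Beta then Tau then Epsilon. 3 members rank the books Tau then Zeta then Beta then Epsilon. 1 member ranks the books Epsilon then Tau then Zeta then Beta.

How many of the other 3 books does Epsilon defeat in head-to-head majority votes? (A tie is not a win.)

Epsilon against each rival (13 members):
Epsilon vs Zeta: 2+1 = 3 for Epsilon, 10 for Zeta — Zeta by 10–3.
Epsilon vs Beta: Epsilon preferred on 2+1 = 3 ballots; Beta wins 10–3.
Epsilon vs Tau: 2+1 = 3 for Epsilon, 10 for Tau — Tau by 10–3.
Epsilon beats no one; loses to Zeta, Beta, Tau — 0 pairwise wins.

0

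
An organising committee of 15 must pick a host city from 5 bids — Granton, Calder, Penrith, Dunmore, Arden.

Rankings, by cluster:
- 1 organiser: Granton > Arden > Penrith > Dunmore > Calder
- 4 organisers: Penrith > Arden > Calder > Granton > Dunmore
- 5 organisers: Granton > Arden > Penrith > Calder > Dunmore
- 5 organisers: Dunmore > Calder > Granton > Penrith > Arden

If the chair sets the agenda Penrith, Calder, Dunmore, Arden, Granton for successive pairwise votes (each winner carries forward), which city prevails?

Round 1: Penrith vs Calder — 10–5, Penrith advances.
Round 2: Penrith vs Dunmore — 10–5, Penrith advances.
Round 3: Penrith vs Arden — 9–6, Penrith advances.
Round 4: Penrith vs Granton — 4–11, Granton advances.
Granton survives the agenda.

Granton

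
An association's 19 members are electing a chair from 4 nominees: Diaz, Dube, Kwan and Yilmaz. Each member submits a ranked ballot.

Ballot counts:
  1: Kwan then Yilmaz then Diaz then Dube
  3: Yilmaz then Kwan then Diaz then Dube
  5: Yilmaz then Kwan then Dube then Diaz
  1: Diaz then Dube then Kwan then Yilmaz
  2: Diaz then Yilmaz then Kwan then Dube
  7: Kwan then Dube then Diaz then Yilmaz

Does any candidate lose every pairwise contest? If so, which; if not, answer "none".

Head-to-head results (19 voters):
Diaz vs Dube: Diaz is ranked higher on 1+3+1+2 = 7 ballots, Dube on 12. Dube wins 12–7.
Diaz–Kwan: Kwan 16–3.
Diaz vs Yilmaz: Diaz preferred on 1+2+7 = 10 ballots; Diaz wins 10–9.
Dube vs Kwan: Kwan, 18–1.
Dube vs Yilmaz: 8 to 11, Yilmaz.
Kwan vs Yilmaz: Kwan preferred on 1+1+7 = 9 ballots; Yilmaz wins 10–9.
No candidate is winless: Diaz beats Yilmaz; Dube beats Diaz; Kwan beats Diaz; Yilmaz beats Dube. There is no Condorcet loser.

none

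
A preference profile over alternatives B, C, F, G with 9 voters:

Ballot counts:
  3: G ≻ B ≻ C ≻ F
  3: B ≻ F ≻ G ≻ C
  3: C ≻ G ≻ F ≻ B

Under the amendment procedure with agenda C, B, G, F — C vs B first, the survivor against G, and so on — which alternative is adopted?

Round 1: C vs B — 3–6, B advances.
Round 2: B vs G — 3–6, G advances.
Round 3: G vs F — 6–3, G advances.
G survives the agenda.

G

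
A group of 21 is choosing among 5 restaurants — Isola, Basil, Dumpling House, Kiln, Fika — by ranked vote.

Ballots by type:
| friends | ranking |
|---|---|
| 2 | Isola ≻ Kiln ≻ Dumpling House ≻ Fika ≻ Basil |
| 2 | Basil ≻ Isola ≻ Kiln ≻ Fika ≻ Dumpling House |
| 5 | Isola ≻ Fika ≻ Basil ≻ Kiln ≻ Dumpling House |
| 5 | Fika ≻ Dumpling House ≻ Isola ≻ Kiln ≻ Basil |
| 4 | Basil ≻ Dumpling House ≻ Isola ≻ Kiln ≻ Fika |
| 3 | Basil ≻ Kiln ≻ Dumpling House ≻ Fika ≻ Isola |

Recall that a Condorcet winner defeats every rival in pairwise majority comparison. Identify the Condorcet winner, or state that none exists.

none

Pairwise majorities:
Isola vs Basil: Isola, 12–9.
Isola vs Dumpling House: Dumpling House, 12–9.
Isola vs Kiln: Isola wins 18–3.
Isola vs Fika: Isola wins 13–8.
Basil vs Dumpling House: Basil wins 14–7.
Basil vs Kiln: Basil, 14–7.
Basil–Fika: Fika 12–9.
Dumpling House–Kiln: Kiln 12–9.
Dumpling House–Fika: Fika 12–9.
Kiln–Fika: Kiln 11–10.
Every restaurant loses at least once (Isola loses to Dumpling House; Basil loses to Isola; Dumpling House loses to Basil; Kiln loses to Isola; Fika loses to Isola). The majority relation contains the cycle Isola → Basil → Dumpling House → Isola, so there is no Condorcet winner.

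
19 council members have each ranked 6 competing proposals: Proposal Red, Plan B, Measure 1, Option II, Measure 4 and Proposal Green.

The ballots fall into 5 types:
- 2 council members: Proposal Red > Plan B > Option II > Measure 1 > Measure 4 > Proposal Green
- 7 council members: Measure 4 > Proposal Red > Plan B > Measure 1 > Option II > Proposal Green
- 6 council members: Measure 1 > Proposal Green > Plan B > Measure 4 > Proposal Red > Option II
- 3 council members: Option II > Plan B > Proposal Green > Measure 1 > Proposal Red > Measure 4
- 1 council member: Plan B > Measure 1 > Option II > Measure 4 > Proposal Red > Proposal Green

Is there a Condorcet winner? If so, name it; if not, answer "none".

Plan B

Check each pair by majority over 19 ballots:
Proposal Red vs Plan B: Plan B, 10–9.
Proposal Red–Measure 1: Measure 1 10–9.
Proposal Red–Option II: Proposal Red 15–4.
Proposal Red–Measure 4: Measure 4 14–5.
Proposal Red–Proposal Green: Proposal Red 10–9.
Plan B vs Measure 1: Plan B wins 13–6.
Plan B vs Option II: Plan B, 16–3.
Plan B vs Measure 4: Plan B wins 12–7.
Plan B–Proposal Green: Plan B 13–6.
Measure 1 vs Option II: Measure 1, 14–5.
Measure 1 vs Measure 4: Measure 1 wins 12–7.
Measure 1–Proposal Green: Measure 1 16–3.
Option II vs Measure 4: Measure 4, 13–6.
Option II vs Proposal Green: Option II, 13–6.
Measure 4 vs Proposal Green: Measure 4, 10–9.
Plan B defeats every rival head-to-head and is the Condorcet winner.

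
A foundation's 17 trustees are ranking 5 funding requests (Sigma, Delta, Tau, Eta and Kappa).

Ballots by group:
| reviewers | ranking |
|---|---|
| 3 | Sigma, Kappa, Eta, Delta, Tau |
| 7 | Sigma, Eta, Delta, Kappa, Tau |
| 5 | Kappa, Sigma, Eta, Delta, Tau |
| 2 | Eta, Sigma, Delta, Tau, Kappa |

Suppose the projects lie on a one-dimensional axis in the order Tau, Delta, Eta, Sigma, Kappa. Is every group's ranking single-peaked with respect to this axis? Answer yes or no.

Axis positions: Tau=1, Delta=2, Eta=3, Sigma=4, Kappa=5.
Group 1 (peak Sigma at position 4): ranking walks positions 4-5-3-2-1, expanding outward from the peak — single-peaked.
Group 2 (peak Sigma at position 4): ranking walks positions 4-3-2-5-1, expanding outward from the peak — single-peaked.
Group 3 (peak Kappa at position 5): ranking walks positions 5-4-3-2-1, expanding outward from the peak — single-peaked.
Group 4 (peak Eta at position 3): ranking walks positions 3-4-2-1-5, expanding outward from the peak — single-peaked.
Every ranking is single-peaked on this axis.

yes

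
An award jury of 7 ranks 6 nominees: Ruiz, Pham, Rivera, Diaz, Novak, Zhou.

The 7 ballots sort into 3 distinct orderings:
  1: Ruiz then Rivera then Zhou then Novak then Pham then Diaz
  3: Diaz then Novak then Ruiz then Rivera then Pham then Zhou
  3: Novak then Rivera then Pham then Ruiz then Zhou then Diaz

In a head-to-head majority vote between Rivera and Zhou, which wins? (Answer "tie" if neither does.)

Ballots ranking Rivera above Zhou: 1 + 3 + 3 = 7.
Ballots ranking Zhou above Rivera: 7 − 7 = 0.
Rivera wins the head-to-head 7–0.

Rivera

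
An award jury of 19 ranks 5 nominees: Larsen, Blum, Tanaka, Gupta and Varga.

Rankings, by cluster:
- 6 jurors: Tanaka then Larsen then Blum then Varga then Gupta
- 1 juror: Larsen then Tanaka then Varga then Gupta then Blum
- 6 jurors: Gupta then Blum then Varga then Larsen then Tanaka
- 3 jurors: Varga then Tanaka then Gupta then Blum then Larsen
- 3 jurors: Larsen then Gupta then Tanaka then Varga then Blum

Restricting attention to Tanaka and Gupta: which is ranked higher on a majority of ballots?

Ballots ranking Tanaka above Gupta: 6 + 1 + 3 = 10.
Ballots ranking Gupta above Tanaka: 19 − 10 = 9.
Tanaka wins the head-to-head 10–9.

Tanaka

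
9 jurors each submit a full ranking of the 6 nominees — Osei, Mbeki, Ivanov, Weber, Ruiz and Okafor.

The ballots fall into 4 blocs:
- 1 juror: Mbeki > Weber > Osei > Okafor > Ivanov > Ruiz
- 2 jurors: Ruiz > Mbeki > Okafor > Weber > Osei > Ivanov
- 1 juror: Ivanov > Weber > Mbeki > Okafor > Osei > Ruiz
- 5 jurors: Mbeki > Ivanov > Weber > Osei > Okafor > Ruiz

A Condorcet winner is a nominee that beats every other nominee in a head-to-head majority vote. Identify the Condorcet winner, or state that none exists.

Pairwise majorities:
Osei vs Mbeki: Osei is ranked higher on 0 ballots, Mbeki on 9. Mbeki wins 9–0.
Osei vs Ivanov: Osei preferred on 1+2 = 3 ballots; Ivanov wins 6–3.
Osei vs Weber: Osei preferred on 0 ballots; Weber wins 9–0.
Osei vs Ruiz: 1+1+5 = 7 for Osei, 2 for Ruiz — Osei by 7–2.
Osei vs Okafor: Osei preferred on 1+5 = 6 ballots; Osei wins 6–3.
Mbeki vs Ivanov: Mbeki, 8–1.
Mbeki vs Weber: Mbeki preferred on 1+2+5 = 8 ballots; Mbeki wins 8–1.
Mbeki vs Ruiz: Mbeki, 7–2.
Mbeki vs Okafor: Mbeki wins 9–0.
Ivanov vs Weber: Ivanov is ranked higher on 1+5 = 6 ballots, Weber on 3. Ivanov wins 6–3.
Ivanov vs Ruiz: Ivanov wins 7–2.
Ivanov–Okafor: Ivanov 6–3.
Weber vs Ruiz: Weber is ranked higher on 1+1+5 = 7 ballots, Ruiz on 2. Weber wins 7–2.
Weber vs Okafor: Weber, 7–2.
Ruiz vs Okafor: Ruiz is ranked higher on 2 ballots, Okafor on 7. Okafor wins 7–2.
Mbeki beats each of Osei, Ivanov, Weber, Ruiz, Okafor — Mbeki is the Condorcet winner.

Mbeki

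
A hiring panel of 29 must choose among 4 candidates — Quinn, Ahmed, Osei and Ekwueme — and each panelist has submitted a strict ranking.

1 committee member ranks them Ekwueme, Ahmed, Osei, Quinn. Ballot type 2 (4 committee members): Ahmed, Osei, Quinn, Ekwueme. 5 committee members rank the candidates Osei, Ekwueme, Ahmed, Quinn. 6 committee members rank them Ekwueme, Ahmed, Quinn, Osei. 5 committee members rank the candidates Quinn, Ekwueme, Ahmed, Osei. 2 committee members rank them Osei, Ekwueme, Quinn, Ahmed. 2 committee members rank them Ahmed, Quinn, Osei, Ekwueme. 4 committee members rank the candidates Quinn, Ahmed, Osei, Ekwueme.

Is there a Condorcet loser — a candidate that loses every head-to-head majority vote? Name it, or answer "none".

Pairwise majorities:
Quinn vs Ahmed: Ahmed, 18–11.
Quinn vs Osei: Quinn, 17–12.
Quinn vs Ekwueme: Quinn wins 15–14.
Ahmed vs Osei: 1+4+6+5+2+4 = 22 for Ahmed, 7 for Osei — Ahmed by 22–7.
Ahmed vs Ekwueme: 4+2+4 = 10 for Ahmed, 19 for Ekwueme — Ekwueme by 19–10.
Osei vs Ekwueme: Osei, 17–12.
Each candidate has at least one pairwise win (Quinn beats Osei; Ahmed beats Quinn; Osei beats Ekwueme; Ekwueme beats Ahmed) — no Condorcet loser.

none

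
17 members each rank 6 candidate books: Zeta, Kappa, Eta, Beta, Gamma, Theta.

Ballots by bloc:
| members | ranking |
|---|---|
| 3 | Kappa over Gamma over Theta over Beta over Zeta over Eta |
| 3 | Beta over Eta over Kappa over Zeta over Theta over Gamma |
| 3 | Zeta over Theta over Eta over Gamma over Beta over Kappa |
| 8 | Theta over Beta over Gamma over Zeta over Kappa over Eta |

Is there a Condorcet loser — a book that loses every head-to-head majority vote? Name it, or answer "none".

Head-to-head results (17 members):
Zeta vs Kappa: Zeta preferred on 3+8 = 11 ballots; Zeta wins 11–6.
Zeta vs Eta: 14 to 3, Zeta.
Zeta–Beta: Beta 14–3.
Zeta–Gamma: Gamma 11–6.
Zeta vs Theta: Zeta is ranked higher on 3+3 = 6 ballots, Theta on 11. Theta wins 11–6.
Kappa vs Eta: 11 to 6, Kappa.
Kappa vs Beta: Beta wins 14–3.
Kappa vs Gamma: Kappa is ranked higher on 3+3 = 6 ballots, Gamma on 11. Gamma wins 11–6.
Kappa vs Theta: Theta wins 11–6.
Eta vs Beta: Eta is ranked higher on 3 ballots, Beta on 14. Beta wins 14–3.
Eta vs Gamma: 6 to 11, Gamma.
Eta vs Theta: Eta preferred on 3 ballots; Theta wins 14–3.
Beta vs Gamma: Beta preferred on 3+8 = 11 ballots; Beta wins 11–6.
Beta vs Theta: Beta preferred on 3 ballots; Theta wins 14–3.
Gamma–Theta: Theta 14–3.
Eta is beaten in every head-to-head and is the Condorcet loser.

Eta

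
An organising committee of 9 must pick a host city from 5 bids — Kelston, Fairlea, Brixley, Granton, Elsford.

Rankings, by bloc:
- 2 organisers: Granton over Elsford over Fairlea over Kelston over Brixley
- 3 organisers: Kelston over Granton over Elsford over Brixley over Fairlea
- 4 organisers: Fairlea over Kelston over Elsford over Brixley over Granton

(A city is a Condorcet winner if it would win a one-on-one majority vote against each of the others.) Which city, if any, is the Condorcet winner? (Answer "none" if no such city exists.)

none

Head-to-head results (9 organisers):
Kelston vs Fairlea: Fairlea wins 6–3.
Kelston vs Brixley: Kelston, 9–0.
Kelston–Granton: Kelston 7–2.
Kelston vs Elsford: Kelston, 7–2.
Fairlea–Brixley: Fairlea 6–3.
Fairlea vs Granton: Granton wins 5–4.
Fairlea–Elsford: Elsford 5–4.
Brixley vs Granton: Granton, 5–4.
Brixley vs Elsford: Elsford wins 9–0.
Granton vs Elsford: Granton, 5–4.
No city is unbeaten: Kelston loses to Fairlea; Fairlea loses to Granton; Brixley loses to Kelston; Granton loses to Kelston; Elsford loses to Kelston. In particular Kelston > Granton > Fairlea > Kelston is a majority cycle — no Condorcet winner exists.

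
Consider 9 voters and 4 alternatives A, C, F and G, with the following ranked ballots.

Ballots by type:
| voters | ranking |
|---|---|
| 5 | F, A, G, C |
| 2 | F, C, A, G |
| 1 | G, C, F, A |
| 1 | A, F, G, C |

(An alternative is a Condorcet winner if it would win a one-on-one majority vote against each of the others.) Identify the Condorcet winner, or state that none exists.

F

Pairwise majorities:
A vs C: A, 6–3.
A–F: F 8–1.
A–G: A 8–1.
C vs F: F, 8–1.
C vs G: G, 7–2.
F vs G: F wins 8–1.
F wins every pairwise contest, so F is the Condorcet winner.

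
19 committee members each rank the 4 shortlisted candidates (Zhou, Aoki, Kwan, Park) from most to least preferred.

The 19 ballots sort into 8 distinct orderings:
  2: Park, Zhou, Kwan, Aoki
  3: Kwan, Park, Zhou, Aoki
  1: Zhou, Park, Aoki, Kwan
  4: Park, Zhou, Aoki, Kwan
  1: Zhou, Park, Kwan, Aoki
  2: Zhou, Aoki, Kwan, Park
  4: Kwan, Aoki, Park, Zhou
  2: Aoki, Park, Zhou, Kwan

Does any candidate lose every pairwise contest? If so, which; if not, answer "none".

Pairwise majorities:
Zhou vs Aoki: Zhou, 13–6.
Zhou vs Kwan: 2+1+4+1+2+2 = 12 for Zhou, 7 for Kwan — Zhou by 12–7.
Zhou vs Park: Zhou is ranked higher on 1+1+2 = 4 ballots, Park on 15. Park wins 15–4.
Aoki vs Kwan: Kwan wins 10–9.
Aoki vs Park: Aoki is ranked higher on 2+4+2 = 8 ballots, Park on 11. Park wins 11–8.
Kwan vs Park: Park wins 10–9.
Aoki is beaten in every head-to-head and is the Condorcet loser.

Aoki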